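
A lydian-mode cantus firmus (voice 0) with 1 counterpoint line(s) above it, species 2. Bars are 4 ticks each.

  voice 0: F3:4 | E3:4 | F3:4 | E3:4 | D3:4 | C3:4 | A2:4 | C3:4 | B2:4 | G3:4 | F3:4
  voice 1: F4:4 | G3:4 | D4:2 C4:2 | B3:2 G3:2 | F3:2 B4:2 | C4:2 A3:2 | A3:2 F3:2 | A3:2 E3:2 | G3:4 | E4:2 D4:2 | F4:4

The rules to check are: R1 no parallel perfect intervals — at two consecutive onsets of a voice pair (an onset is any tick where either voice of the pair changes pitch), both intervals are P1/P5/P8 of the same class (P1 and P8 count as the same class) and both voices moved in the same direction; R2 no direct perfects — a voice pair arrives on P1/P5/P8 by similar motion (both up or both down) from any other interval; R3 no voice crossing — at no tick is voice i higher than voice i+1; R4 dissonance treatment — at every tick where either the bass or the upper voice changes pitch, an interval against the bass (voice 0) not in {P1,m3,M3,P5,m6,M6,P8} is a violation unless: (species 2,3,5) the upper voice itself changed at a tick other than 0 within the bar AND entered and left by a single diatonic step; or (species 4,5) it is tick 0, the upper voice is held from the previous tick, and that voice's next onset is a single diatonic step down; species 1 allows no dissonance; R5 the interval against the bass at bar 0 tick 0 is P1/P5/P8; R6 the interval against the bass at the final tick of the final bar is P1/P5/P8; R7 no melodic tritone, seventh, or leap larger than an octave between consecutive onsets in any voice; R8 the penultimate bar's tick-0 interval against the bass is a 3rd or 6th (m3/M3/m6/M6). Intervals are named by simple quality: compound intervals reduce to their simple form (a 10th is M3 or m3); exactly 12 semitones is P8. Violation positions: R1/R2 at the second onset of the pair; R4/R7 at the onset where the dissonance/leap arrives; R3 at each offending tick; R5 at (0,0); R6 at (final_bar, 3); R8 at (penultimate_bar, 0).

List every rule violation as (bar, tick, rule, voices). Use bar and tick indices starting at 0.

bar 0: v0=F3 v1=F4 downbeat P8
bar 1: v0=E3 v1=G3 downbeat m3
bar 2: v0=F3 v1=D4 downbeat M6
bar 3: v0=E3 v1=B3 downbeat P5
bar 4: v0=D3 v1=F3 downbeat m3
bar 5: v0=C3 v1=C4 downbeat P8
bar 6: v0=A2 v1=A3 downbeat P8
bar 7: v0=C3 v1=A3 downbeat M6
bar 8: v0=B2 v1=G3 downbeat m6
bar 9: v0=G3 v1=E4 downbeat M6
bar 10: v0=F3 v1=F4 downbeat P8
  -> R7 @ bar 1 tick 0 v(1,): F4->G3 leap 10st
  -> R1 @ bar 3 tick 0 v(0, 1): F3/C4 P5 -> E3/B3 P5 similar
  -> R7 @ bar 4 tick 2 v(1,): F3->B4 leap 18st
  -> R2 @ bar 5 tick 0 v(0, 1): D3/B4 M6 -> C3/C4 P8 similar
  -> R7 @ bar 5 tick 0 v(1,): B4->C4 leap 11st

(1, 0, R7, (1,))
(3, 0, R1, (0, 1))
(4, 2, R7, (1,))
(5, 0, R2, (0, 1))
(5, 0, R7, (1,))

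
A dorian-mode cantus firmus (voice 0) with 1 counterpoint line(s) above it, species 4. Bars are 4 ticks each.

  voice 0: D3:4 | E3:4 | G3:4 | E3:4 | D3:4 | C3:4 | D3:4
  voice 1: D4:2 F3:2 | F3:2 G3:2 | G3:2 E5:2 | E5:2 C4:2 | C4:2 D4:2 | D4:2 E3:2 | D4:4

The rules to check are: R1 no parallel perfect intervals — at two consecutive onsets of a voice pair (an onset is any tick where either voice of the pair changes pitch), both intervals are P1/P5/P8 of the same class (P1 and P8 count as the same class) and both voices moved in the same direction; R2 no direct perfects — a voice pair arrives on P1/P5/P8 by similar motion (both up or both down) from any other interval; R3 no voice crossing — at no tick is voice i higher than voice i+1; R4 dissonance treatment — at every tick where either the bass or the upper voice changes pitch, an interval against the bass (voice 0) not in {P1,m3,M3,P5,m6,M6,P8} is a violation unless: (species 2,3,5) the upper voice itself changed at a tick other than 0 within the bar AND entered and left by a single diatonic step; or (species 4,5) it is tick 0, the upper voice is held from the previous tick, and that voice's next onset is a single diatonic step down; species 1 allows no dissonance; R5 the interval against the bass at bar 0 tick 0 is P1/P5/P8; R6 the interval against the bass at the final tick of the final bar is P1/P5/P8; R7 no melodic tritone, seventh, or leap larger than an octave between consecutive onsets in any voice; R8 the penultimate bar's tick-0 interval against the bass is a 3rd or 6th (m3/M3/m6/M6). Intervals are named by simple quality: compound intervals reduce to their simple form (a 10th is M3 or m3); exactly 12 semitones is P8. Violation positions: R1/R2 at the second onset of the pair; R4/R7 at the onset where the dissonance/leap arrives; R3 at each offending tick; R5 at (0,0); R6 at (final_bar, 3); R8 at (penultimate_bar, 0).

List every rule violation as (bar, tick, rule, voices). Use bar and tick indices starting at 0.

(1, 0, R4, (0, 1))
(2, 2, R7, (1,))
(3, 2, R7, (1,))
(4, 0, R4, (0, 1))
(5, 0, R4, (0, 1))
(5, 0, R8, (0, 1))
(5, 2, R7, (1,))
(6, 0, R2, (0, 1))
(6, 0, R7, (1,))

bar 0: v0=D3 v1=D4 downbeat P8
bar 1: v0=E3 v1=F3 downbeat m2
bar 2: v0=G3 v1=G3 downbeat P1
bar 3: v0=E3 v1=E5 downbeat P1
bar 4: v0=D3 v1=C4 downbeat m7
bar 5: v0=C3 v1=D4 downbeat M2
bar 6: v0=D3 v1=D4 downbeat P8
  -> R4 @ bar 1 tick 0 v(0, 1): E3/F3 m2 untreated
  -> R7 @ bar 2 tick 2 v(1,): G3->E5 leap 21st
  -> R7 @ bar 3 tick 2 v(1,): E5->C4 leap 16st
  -> R4 @ bar 4 tick 0 v(0, 1): D3/C4 m7 untreated
  -> R4 @ bar 5 tick 0 v(0, 1): C3/D4 M2 untreated
  -> R8 @ bar 5 tick 0 v(0, 1): penult M2 not 3rd/6th
  -> R7 @ bar 5 tick 2 v(1,): D4->E3 leap 10st
  -> R2 @ bar 6 tick 0 v(0, 1): C3/E3 M3 -> D3/D4 P8 similar
  -> R7 @ bar 6 tick 0 v(1,): E3->D4 leap 10st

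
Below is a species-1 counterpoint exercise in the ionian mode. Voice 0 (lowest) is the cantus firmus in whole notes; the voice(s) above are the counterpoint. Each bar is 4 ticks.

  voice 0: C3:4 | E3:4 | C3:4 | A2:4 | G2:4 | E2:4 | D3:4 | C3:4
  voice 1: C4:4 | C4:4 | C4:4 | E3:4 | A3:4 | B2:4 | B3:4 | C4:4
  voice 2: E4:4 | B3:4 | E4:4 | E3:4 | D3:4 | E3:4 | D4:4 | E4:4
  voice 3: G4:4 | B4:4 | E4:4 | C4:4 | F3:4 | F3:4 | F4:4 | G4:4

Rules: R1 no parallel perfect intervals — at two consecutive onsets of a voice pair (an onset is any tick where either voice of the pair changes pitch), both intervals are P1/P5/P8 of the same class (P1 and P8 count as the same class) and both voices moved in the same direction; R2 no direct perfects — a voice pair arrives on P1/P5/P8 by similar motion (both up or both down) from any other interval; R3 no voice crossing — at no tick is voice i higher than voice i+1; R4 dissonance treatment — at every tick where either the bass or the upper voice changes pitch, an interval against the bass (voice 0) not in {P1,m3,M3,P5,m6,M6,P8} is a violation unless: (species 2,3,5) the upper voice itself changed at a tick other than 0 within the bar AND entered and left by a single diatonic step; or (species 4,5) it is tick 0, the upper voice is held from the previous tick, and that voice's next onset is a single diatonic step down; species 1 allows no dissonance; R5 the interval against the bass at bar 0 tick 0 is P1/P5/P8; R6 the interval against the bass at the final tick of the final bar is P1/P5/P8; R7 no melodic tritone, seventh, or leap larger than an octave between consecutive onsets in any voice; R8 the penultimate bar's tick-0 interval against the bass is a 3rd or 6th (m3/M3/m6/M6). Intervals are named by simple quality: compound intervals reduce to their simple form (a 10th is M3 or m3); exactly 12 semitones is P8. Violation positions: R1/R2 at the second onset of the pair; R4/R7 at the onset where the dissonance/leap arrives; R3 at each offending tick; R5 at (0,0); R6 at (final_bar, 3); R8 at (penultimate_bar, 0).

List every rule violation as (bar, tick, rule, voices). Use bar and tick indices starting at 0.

(0, 0, R5, (0, 2))
(1, 0, R1, (0, 3))
(1, 0, R3, (1, 2))
(1, 1, R3, (1, 2))
(1, 2, R3, (1, 2))
(1, 3, R3, (1, 2))
(3, 0, R2, (0, 1))
(3, 0, R2, (0, 2))
(3, 0, R2, (1, 2))
(4, 0, R1, (0, 2))
(4, 0, R3, (1, 2))
(4, 0, R4, (0, 1))
(4, 0, R4, (0, 3))
(4, 1, R3, (1, 2))
(4, 2, R3, (1, 2))
(4, 3, R3, (1, 2))
(5, 0, R2, (0, 1))
(5, 0, R4, (0, 3))
(5, 0, R7, (1,))
(6, 0, R1, (0, 2))
(6, 0, R7, (0,))
(6, 0, R7, (2,))
(6, 0, R8, (0, 2))
(7, 0, R2, (1, 3))
(7, 3, R6, (0, 2))

bar 0: v0=C3 v1=C4 v2=E4 v3=G4 downbeat P5
bar 1: v0=E3 v1=C4 v2=B3 v3=B4 downbeat P5
bar 2: v0=C3 v1=C4 v2=E4 v3=E4 downbeat M3
bar 3: v0=A2 v1=E3 v2=E3 v3=C4 downbeat m3
bar 4: v0=G2 v1=A3 v2=D3 v3=F3 downbeat m7
bar 5: v0=E2 v1=B2 v2=E3 v3=F3 downbeat m2
bar 6: v0=D3 v1=B3 v2=D4 v3=F4 downbeat m3
bar 7: v0=C3 v1=C4 v2=E4 v3=G4 downbeat P5
  -> R5 @ bar 0 tick 0 v(0, 2): opens on M3
  -> R1 @ bar 1 tick 0 v(0, 3): C3/G4 P5 -> E3/B4 P5 similar
  -> R3 @ bar 1 tick 0 v(1, 2): C4 above B3
  -> R3 @ bar 1 tick 1 v(1, 2): C4 above B3
  -> R3 @ bar 1 tick 2 v(1, 2): C4 above B3
  -> R3 @ bar 1 tick 3 v(1, 2): C4 above B3
  -> R2 @ bar 3 tick 0 v(0, 1): C3/C4 P8 -> A2/E3 P5 similar
  -> R2 @ bar 3 tick 0 v(0, 2): C3/E4 M3 -> A2/E3 P5 similar
  -> R2 @ bar 3 tick 0 v(1, 2): C4/E4 M3 -> E3/E3 P1 similar
  -> R1 @ bar 4 tick 0 v(0, 2): A2/E3 P5 -> G2/D3 P5 similar
  -> R3 @ bar 4 tick 0 v(1, 2): A3 above D3
  -> R4 @ bar 4 tick 0 v(0, 1): G2/A3 M2 untreated
  -> R4 @ bar 4 tick 0 v(0, 3): G2/F3 m7 untreated
  -> R3 @ bar 4 tick 1 v(1, 2): A3 above D3
  -> R3 @ bar 4 tick 2 v(1, 2): A3 above D3
  -> R3 @ bar 4 tick 3 v(1, 2): A3 above D3
  -> R2 @ bar 5 tick 0 v(0, 1): G2/A3 M2 -> E2/B2 P5 similar
  -> R4 @ bar 5 tick 0 v(0, 3): E2/F3 m2 untreated
  -> R7 @ bar 5 tick 0 v(1,): A3->B2 leap 10st
  -> R1 @ bar 6 tick 0 v(0, 2): E2/E3 P8 -> D3/D4 P8 similar
  -> R7 @ bar 6 tick 0 v(0,): E2->D3 leap 10st
  -> R7 @ bar 6 tick 0 v(2,): E3->D4 leap 10st
  -> R8 @ bar 6 tick 0 v(0, 2): penult P8 not 3rd/6th
  -> R2 @ bar 7 tick 0 v(1, 3): B3/F4 TT -> C4/G4 P5 similar
  -> R6 @ bar 7 tick 3 v(0, 2): closes on M3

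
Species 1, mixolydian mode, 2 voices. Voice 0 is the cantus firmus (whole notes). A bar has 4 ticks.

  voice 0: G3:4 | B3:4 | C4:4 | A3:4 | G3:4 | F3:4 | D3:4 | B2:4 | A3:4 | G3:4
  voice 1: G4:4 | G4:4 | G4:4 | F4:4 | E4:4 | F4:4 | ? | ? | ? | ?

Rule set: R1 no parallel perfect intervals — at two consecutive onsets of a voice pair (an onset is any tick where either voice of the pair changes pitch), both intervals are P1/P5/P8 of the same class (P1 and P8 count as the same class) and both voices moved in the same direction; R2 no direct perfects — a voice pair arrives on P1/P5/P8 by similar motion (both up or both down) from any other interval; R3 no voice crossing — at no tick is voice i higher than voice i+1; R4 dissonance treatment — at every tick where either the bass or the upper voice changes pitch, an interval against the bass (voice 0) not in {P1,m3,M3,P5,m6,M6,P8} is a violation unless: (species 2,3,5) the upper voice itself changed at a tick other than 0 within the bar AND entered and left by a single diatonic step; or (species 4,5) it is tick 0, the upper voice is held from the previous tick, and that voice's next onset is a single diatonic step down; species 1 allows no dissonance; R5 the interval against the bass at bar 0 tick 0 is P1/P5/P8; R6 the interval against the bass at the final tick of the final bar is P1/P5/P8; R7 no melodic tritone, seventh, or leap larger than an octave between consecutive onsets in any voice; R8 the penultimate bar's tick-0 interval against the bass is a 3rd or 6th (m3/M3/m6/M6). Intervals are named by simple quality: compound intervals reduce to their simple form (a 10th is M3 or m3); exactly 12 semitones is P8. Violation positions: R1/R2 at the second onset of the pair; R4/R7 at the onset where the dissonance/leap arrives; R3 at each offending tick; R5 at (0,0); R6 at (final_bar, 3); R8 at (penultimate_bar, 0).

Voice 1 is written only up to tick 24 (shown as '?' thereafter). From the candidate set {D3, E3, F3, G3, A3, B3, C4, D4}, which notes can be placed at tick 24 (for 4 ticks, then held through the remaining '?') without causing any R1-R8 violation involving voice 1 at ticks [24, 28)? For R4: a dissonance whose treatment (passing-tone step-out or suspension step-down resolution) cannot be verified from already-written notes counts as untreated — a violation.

{F3}

D3: violates R1,R7
E3: violates R4,R7
F3: legal
G3: violates R4,R7
A3: violates R2
B3: violates R7
C4: violates R4
D4: violates R1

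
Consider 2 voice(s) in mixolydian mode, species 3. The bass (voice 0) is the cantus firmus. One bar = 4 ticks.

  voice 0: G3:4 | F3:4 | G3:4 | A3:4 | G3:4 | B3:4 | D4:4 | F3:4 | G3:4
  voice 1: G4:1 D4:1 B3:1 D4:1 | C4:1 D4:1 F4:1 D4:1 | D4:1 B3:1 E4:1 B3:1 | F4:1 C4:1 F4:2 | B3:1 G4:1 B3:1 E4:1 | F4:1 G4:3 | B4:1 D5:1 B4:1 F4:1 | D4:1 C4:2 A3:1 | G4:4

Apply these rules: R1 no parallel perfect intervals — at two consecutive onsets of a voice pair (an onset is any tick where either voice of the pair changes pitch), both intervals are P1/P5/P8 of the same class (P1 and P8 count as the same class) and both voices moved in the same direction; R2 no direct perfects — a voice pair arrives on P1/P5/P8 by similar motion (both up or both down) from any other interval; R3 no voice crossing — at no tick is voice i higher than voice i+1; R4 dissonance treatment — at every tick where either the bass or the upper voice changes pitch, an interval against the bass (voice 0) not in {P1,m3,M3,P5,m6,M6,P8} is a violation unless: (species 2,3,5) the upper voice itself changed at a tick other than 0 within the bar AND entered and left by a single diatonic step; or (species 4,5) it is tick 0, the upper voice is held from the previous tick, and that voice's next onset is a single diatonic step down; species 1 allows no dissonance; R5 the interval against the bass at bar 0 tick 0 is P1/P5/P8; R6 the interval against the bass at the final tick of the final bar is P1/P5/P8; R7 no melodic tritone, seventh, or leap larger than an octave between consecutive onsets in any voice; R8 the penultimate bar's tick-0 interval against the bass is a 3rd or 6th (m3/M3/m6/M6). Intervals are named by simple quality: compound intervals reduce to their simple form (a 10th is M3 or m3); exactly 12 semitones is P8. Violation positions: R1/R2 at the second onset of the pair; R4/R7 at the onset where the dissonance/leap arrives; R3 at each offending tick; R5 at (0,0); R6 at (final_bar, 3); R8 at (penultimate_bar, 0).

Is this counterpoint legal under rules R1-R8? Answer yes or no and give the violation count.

bar 0: v0=G3 v1=G4 (P8)
bar 1: v0=F3 v1=C4 (P5)
bar 2: v0=G3 v1=D4 (P5)
bar 3: v0=A3 v1=F4 (m6)
bar 4: v0=G3 v1=B3 (M3)
bar 5: v0=B3 v1=F4 (TT)
bar 6: v0=D4 v1=B4 (M6)
bar 7: v0=F3 v1=D4 (M6)
bar 8: v0=G3 v1=G4 (P8)
  R1 @ bar1.0: G3/D4 P5 -> F3/C4 P5 similar
  R7 @ bar3.0: B3->F4 leap 6st
  R7 @ bar4.0: F4->B3 leap 6st
  R4 @ bar5.0: B3/F4 TT untreated
  R7 @ bar6.3: B4->F4 leap 6st
  R2 @ bar8.0: F3/A3 M3 -> G3/G4 P8 similar
  R7 @ bar8.0: A3->G4 leap 10st

No (7 violations)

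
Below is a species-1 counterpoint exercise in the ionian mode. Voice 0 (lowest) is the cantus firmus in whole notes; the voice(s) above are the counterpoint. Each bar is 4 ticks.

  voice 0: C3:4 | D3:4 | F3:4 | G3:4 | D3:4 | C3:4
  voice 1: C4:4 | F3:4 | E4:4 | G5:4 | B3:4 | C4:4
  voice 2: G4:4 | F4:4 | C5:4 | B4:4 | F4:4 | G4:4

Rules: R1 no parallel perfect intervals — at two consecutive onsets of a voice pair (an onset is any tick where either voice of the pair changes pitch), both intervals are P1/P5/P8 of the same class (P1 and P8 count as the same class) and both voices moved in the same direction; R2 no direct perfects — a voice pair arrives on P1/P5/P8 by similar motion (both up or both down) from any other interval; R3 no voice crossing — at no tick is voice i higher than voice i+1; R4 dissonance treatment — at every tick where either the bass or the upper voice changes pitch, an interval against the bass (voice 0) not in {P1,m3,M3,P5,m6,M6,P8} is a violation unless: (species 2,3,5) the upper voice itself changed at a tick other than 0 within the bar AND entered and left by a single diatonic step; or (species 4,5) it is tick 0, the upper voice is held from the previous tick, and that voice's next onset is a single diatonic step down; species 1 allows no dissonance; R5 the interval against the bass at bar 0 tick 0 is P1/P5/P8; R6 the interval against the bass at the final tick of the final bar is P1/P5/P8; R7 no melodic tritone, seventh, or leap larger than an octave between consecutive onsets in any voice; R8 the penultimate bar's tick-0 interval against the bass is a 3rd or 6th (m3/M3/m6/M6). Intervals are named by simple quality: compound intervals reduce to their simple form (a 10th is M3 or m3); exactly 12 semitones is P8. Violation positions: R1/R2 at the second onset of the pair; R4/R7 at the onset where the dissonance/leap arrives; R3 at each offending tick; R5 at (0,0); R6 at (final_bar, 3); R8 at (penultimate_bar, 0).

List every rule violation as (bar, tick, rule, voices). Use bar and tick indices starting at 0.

(1, 0, R2, (1, 2))
(2, 0, R2, (0, 2))
(2, 0, R4, (0, 1))
(2, 0, R7, (1,))
(3, 0, R2, (0, 1))
(3, 0, R3, (1, 2))
(3, 0, R7, (1,))
(3, 1, R3, (1, 2))
(3, 2, R3, (1, 2))
(3, 3, R3, (1, 2))
(4, 0, R7, (1,))
(4, 0, R7, (2,))
(5, 0, R2, (1, 2))

bar 0: v0=C3 v1=C4 v2=G4 downbeat P5
bar 1: v0=D3 v1=F3 v2=F4 downbeat m3
bar 2: v0=F3 v1=E4 v2=C5 downbeat P5
bar 3: v0=G3 v1=G5 v2=B4 downbeat M3
bar 4: v0=D3 v1=B3 v2=F4 downbeat m3
bar 5: v0=C3 v1=C4 v2=G4 downbeat P5
  -> R2 @ bar 1 tick 0 v(1, 2): C4/G4 P5 -> F3/F4 P8 similar
  -> R2 @ bar 2 tick 0 v(0, 2): D3/F4 m3 -> F3/C5 P5 similar
  -> R4 @ bar 2 tick 0 v(0, 1): F3/E4 M7 untreated
  -> R7 @ bar 2 tick 0 v(1,): F3->E4 leap 11st
  -> R2 @ bar 3 tick 0 v(0, 1): F3/E4 M7 -> G3/G5 P1 similar
  -> R3 @ bar 3 tick 0 v(1, 2): G5 above B4
  -> R7 @ bar 3 tick 0 v(1,): E4->G5 leap 15st
  -> R3 @ bar 3 tick 1 v(1, 2): G5 above B4
  -> R3 @ bar 3 tick 2 v(1, 2): G5 above B4
  -> R3 @ bar 3 tick 3 v(1, 2): G5 above B4
  -> R7 @ bar 4 tick 0 v(1,): G5->B3 leap 20st
  -> R7 @ bar 4 tick 0 v(2,): B4->F4 leap 6st
  -> R2 @ bar 5 tick 0 v(1, 2): B3/F4 TT -> C4/G4 P5 similar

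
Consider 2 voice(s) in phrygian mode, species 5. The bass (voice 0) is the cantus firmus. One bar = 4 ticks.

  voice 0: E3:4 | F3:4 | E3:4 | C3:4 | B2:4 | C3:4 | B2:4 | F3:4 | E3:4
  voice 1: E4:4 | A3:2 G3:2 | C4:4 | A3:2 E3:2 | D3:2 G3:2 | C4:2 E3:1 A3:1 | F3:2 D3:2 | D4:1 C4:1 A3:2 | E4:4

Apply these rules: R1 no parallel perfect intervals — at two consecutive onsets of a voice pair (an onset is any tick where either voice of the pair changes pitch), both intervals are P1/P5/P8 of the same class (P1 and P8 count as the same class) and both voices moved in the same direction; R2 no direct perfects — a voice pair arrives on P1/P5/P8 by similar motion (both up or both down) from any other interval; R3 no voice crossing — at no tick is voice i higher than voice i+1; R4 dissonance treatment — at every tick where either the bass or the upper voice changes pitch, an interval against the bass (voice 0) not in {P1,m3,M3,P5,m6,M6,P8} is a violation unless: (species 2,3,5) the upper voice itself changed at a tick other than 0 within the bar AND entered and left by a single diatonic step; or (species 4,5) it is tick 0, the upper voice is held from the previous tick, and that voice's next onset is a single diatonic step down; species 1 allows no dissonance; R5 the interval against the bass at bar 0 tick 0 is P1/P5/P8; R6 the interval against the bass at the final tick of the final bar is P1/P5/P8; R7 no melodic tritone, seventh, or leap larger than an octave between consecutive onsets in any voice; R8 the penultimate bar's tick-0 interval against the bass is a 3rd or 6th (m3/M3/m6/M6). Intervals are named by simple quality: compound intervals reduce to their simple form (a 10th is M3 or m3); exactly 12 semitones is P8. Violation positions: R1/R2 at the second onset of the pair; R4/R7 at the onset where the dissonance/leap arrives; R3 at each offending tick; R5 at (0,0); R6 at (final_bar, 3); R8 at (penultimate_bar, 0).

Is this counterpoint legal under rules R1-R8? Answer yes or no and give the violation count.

No (4 violations)

bar 0: v0=E3 v1=E4 (P8)
bar 1: v0=F3 v1=A3 (M3)
bar 2: v0=E3 v1=C4 (m6)
bar 3: v0=C3 v1=A3 (M6)
bar 4: v0=B2 v1=D3 (m3)
bar 5: v0=C3 v1=C4 (P8)
bar 6: v0=B2 v1=F3 (TT)
bar 7: v0=F3 v1=D4 (M6)
bar 8: v0=E3 v1=E4 (P8)
  R4 @ bar1.2: F3/G3 M2 untreated
  R2 @ bar5.0: B2/G3 m6 -> C3/C4 P8 similar
  R4 @ bar6.0: B2/F3 TT untreated
  R7 @ bar7.0: B2->F3 leap 6st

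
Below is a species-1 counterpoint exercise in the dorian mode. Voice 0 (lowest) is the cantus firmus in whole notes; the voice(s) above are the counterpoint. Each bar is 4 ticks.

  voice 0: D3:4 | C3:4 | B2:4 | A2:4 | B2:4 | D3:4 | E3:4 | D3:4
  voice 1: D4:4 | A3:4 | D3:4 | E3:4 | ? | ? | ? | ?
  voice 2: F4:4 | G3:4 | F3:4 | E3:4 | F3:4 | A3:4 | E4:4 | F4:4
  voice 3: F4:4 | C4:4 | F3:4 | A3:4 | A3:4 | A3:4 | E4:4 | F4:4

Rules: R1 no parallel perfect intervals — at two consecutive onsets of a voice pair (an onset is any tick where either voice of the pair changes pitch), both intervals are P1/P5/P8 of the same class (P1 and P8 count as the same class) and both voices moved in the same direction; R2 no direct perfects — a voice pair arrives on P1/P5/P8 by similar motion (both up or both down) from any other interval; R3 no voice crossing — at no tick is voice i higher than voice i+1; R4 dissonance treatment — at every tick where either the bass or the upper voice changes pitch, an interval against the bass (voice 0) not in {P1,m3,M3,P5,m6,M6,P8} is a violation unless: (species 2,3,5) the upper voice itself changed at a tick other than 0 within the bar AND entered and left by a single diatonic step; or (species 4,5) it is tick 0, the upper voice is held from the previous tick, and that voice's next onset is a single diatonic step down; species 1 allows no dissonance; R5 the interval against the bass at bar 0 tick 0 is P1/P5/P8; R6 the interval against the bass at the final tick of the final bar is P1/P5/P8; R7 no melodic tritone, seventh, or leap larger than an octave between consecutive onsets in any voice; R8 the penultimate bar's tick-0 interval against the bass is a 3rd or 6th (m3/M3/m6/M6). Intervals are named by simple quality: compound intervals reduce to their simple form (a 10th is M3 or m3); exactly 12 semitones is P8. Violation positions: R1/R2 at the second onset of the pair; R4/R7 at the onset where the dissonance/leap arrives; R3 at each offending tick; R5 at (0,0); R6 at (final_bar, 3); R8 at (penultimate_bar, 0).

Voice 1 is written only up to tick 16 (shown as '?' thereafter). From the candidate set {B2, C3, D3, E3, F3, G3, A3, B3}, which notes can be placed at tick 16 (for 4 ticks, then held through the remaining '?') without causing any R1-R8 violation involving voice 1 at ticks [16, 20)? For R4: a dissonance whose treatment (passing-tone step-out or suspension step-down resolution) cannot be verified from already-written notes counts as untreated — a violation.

{B2, D3}

B2: legal
C3: violates R4
D3: legal
E3: violates R4
F3: violates R1,R4
G3: violates R3
A3: violates R3,R4
B3: violates R2,R3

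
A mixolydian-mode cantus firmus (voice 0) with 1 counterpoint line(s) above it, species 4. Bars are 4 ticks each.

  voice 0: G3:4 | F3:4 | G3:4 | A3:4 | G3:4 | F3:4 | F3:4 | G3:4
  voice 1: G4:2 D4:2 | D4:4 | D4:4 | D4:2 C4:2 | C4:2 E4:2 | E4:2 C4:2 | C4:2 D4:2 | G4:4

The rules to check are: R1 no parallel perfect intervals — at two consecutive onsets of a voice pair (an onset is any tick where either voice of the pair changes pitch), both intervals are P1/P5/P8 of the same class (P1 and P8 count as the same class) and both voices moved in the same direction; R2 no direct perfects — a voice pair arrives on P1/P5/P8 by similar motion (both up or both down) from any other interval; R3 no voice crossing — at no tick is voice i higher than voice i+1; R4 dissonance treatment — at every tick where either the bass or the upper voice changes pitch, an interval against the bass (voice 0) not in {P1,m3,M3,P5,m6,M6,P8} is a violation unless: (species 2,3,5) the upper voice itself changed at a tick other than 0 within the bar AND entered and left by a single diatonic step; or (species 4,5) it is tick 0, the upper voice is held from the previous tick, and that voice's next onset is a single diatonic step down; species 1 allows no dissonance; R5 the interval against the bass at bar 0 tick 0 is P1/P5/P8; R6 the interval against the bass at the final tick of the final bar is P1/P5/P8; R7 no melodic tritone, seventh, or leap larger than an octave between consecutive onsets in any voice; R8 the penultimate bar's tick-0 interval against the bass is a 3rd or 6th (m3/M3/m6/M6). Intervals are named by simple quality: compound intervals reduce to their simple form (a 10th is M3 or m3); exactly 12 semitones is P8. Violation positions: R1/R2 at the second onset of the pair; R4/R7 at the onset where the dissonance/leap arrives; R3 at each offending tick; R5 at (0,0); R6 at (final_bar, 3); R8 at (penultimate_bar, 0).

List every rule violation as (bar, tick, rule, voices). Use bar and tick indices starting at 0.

(4, 0, R4, (0, 1))
(5, 0, R4, (0, 1))
(6, 0, R8, (0, 1))
(7, 0, R2, (0, 1))

bar 0: v0=G3 v1=G4 downbeat P8
bar 1: v0=F3 v1=D4 downbeat M6
bar 2: v0=G3 v1=D4 downbeat P5
bar 3: v0=A3 v1=D4 downbeat P4
bar 4: v0=G3 v1=C4 downbeat P4
bar 5: v0=F3 v1=E4 downbeat M7
bar 6: v0=F3 v1=C4 downbeat P5
bar 7: v0=G3 v1=G4 downbeat P8
  -> R4 @ bar 4 tick 0 v(0, 1): G3/C4 P4 untreated
  -> R4 @ bar 5 tick 0 v(0, 1): F3/E4 M7 untreated
  -> R8 @ bar 6 tick 0 v(0, 1): penult P5 not 3rd/6th
  -> R2 @ bar 7 tick 0 v(0, 1): F3/D4 M6 -> G3/G4 P8 similar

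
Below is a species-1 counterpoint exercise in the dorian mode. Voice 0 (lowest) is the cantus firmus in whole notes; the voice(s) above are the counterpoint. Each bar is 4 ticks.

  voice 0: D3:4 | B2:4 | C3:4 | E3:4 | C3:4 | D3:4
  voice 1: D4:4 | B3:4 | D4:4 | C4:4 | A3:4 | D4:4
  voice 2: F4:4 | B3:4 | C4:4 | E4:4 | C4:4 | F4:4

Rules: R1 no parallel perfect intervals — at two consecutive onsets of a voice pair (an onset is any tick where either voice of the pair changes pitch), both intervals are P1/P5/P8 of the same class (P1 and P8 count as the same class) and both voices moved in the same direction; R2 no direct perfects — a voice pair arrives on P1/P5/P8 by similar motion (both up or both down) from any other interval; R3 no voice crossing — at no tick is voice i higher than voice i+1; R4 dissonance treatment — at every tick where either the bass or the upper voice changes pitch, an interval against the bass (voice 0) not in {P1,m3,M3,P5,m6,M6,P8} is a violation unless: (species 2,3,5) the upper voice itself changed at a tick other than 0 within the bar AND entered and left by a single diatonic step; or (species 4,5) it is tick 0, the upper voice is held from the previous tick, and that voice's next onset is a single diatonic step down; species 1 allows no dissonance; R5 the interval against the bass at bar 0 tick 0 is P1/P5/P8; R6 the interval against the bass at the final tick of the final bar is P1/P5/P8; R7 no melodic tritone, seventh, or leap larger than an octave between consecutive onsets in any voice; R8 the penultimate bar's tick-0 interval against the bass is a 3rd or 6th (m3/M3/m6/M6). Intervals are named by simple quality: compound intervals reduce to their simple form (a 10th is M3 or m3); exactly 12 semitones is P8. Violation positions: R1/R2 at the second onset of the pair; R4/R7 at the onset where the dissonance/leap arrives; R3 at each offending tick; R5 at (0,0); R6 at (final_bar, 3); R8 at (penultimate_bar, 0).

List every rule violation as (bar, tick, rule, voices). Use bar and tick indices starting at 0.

(0, 0, R5, (0, 2))
(1, 0, R1, (0, 1))
(1, 0, R2, (0, 2))
(1, 0, R2, (1, 2))
(1, 0, R7, (2,))
(2, 0, R1, (0, 2))
(2, 0, R3, (1, 2))
(2, 0, R4, (0, 1))
(2, 1, R3, (1, 2))
(2, 2, R3, (1, 2))
(2, 3, R3, (1, 2))
(3, 0, R1, (0, 2))
(4, 0, R1, (0, 2))
(4, 0, R8, (0, 2))
(5, 0, R2, (0, 1))
(5, 3, R6, (0, 2))

bar 0: v0=D3 v1=D4 v2=F4 downbeat m3
bar 1: v0=B2 v1=B3 v2=B3 downbeat P8
bar 2: v0=C3 v1=D4 v2=C4 downbeat P8
bar 3: v0=E3 v1=C4 v2=E4 downbeat P8
bar 4: v0=C3 v1=A3 v2=C4 downbeat P8
bar 5: v0=D3 v1=D4 v2=F4 downbeat m3
  -> R5 @ bar 0 tick 0 v(0, 2): opens on m3
  -> R1 @ bar 1 tick 0 v(0, 1): D3/D4 P8 -> B2/B3 P8 similar
  -> R2 @ bar 1 tick 0 v(0, 2): D3/F4 m3 -> B2/B3 P8 similar
  -> R2 @ bar 1 tick 0 v(1, 2): D4/F4 m3 -> B3/B3 P1 similar
  -> R7 @ bar 1 tick 0 v(2,): F4->B3 leap 6st
  -> R1 @ bar 2 tick 0 v(0, 2): B2/B3 P8 -> C3/C4 P8 similar
  -> R3 @ bar 2 tick 0 v(1, 2): D4 above C4
  -> R4 @ bar 2 tick 0 v(0, 1): C3/D4 M2 untreated
  -> R3 @ bar 2 tick 1 v(1, 2): D4 above C4
  -> R3 @ bar 2 tick 2 v(1, 2): D4 above C4
  -> R3 @ bar 2 tick 3 v(1, 2): D4 above C4
  -> R1 @ bar 3 tick 0 v(0, 2): C3/C4 P8 -> E3/E4 P8 similar
  -> R1 @ bar 4 tick 0 v(0, 2): E3/E4 P8 -> C3/C4 P8 similar
  -> R8 @ bar 4 tick 0 v(0, 2): penult P8 not 3rd/6th
  -> R2 @ bar 5 tick 0 v(0, 1): C3/A3 M6 -> D3/D4 P8 similar
  -> R6 @ bar 5 tick 3 v(0, 2): closes on m3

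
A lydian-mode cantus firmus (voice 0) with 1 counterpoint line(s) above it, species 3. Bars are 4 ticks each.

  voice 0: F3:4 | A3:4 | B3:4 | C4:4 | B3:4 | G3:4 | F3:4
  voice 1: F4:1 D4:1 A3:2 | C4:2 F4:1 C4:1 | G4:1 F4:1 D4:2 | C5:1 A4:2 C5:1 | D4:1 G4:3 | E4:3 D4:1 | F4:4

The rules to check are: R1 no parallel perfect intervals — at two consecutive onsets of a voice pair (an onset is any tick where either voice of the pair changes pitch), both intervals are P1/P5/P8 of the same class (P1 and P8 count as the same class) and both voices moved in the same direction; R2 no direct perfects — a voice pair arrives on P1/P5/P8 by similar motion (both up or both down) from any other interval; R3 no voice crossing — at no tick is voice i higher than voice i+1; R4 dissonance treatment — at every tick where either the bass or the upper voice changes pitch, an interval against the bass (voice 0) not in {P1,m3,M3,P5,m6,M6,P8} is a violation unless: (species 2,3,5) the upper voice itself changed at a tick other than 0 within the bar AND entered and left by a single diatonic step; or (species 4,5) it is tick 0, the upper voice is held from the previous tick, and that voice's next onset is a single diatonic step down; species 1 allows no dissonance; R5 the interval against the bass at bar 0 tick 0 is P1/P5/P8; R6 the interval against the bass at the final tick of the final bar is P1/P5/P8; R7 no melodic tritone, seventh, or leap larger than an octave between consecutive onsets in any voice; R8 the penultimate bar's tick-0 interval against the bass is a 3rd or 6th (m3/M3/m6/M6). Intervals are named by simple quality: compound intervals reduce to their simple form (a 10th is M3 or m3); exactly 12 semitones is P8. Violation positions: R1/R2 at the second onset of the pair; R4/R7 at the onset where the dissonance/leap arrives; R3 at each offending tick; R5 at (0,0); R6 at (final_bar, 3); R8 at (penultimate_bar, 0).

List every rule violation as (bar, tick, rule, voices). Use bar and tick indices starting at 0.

(2, 1, R4, (0, 1))
(3, 0, R2, (0, 1))
(3, 0, R7, (1,))
(4, 0, R7, (1,))

bar 0: v0=F3 v1=F4 downbeat P8
bar 1: v0=A3 v1=C4 downbeat m3
bar 2: v0=B3 v1=G4 downbeat m6
bar 3: v0=C4 v1=C5 downbeat P8
bar 4: v0=B3 v1=D4 downbeat m3
bar 5: v0=G3 v1=E4 downbeat M6
bar 6: v0=F3 v1=F4 downbeat P8
  -> R4 @ bar 2 tick 1 v(0, 1): B3/F4 TT untreated
  -> R2 @ bar 3 tick 0 v(0, 1): B3/D4 m3 -> C4/C5 P8 similar
  -> R7 @ bar 3 tick 0 v(1,): D4->C5 leap 10st
  -> R7 @ bar 4 tick 0 v(1,): C5->D4 leap 10st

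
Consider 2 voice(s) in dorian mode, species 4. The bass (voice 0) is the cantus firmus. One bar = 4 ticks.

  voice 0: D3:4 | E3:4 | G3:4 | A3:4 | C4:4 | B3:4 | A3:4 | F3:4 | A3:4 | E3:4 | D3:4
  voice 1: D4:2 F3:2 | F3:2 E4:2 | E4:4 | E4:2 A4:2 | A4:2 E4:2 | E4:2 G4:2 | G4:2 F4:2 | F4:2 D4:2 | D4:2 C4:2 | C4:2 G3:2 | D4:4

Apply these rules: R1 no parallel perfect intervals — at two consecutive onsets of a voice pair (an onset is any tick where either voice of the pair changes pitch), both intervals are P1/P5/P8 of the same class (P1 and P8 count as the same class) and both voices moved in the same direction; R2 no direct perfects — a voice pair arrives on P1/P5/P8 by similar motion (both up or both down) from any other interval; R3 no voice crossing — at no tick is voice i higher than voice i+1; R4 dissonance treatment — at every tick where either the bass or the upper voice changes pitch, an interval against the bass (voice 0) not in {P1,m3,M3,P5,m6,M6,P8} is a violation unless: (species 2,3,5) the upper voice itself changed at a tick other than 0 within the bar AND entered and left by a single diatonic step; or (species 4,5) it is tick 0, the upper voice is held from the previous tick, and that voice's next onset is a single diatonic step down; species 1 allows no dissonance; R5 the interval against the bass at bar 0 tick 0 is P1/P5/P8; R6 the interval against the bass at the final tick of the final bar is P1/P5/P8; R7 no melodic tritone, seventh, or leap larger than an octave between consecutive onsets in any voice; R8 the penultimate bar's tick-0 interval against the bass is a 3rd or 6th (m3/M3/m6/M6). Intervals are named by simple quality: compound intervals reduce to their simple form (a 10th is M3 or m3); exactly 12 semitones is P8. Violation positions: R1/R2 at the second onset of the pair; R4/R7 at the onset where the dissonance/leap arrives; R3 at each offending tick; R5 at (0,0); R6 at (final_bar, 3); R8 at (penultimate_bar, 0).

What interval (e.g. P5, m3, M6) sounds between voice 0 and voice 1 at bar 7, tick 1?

voice 0=F3 voice 1=F4 -> P8

P8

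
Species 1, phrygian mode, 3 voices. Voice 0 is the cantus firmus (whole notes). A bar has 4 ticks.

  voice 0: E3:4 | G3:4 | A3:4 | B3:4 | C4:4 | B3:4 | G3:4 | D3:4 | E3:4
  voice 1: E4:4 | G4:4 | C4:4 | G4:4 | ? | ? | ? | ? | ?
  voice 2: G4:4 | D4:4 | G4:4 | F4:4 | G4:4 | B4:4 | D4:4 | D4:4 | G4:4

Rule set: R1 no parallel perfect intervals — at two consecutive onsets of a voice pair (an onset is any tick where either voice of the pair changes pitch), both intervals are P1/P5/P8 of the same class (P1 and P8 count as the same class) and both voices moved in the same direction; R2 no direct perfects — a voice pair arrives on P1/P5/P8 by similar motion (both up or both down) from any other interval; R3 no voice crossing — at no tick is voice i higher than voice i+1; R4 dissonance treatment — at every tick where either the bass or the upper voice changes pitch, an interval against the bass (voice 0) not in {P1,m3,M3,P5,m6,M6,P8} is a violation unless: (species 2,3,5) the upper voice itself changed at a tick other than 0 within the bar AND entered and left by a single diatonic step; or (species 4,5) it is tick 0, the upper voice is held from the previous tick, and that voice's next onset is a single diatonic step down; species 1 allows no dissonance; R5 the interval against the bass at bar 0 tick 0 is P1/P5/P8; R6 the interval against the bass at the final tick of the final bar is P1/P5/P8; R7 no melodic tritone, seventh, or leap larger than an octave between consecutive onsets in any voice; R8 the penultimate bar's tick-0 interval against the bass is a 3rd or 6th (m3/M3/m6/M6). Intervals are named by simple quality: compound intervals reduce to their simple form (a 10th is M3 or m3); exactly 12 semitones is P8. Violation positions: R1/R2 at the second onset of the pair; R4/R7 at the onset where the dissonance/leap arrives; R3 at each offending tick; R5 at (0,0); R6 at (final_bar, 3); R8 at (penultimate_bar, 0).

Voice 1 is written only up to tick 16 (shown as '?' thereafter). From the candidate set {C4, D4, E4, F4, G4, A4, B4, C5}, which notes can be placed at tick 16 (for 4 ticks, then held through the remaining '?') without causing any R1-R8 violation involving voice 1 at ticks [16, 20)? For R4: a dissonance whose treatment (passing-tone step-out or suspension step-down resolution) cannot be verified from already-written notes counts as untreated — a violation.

{C4, E4, G4}

C4: legal
D4: violates R4
E4: legal
F4: violates R4
G4: legal
A4: violates R3
B4: violates R3,R4
C5: violates R2,R3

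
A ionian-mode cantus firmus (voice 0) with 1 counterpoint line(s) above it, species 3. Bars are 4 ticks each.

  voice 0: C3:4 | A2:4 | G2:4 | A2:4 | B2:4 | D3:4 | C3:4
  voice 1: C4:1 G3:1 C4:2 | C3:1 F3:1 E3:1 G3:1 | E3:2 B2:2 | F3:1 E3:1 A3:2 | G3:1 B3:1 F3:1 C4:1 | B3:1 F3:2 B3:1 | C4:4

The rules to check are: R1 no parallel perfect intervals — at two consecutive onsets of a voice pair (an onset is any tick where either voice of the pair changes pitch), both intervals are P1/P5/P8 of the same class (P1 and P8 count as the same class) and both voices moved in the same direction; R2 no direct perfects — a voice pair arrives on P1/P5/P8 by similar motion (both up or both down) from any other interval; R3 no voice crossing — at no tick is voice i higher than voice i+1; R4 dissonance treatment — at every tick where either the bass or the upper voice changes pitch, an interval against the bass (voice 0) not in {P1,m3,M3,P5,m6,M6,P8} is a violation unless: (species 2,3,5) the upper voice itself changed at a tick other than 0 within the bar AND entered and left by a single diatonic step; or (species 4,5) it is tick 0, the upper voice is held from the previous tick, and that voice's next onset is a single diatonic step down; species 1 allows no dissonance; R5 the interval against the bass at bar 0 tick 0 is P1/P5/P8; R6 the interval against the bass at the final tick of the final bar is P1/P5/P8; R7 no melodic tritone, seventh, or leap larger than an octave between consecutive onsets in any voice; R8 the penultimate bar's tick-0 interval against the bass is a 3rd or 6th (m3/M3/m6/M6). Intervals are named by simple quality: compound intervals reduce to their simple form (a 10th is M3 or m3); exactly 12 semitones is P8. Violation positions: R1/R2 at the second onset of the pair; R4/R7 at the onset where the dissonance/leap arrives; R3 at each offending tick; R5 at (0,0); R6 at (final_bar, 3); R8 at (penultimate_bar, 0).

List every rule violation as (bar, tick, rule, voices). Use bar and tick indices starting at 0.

(1, 3, R4, (0, 1))
(3, 0, R7, (1,))
(4, 2, R4, (0, 1))
(4, 2, R7, (1,))
(4, 3, R4, (0, 1))
(5, 1, R7, (1,))
(5, 3, R7, (1,))

bar 0: v0=C3 v1=C4 downbeat P8
bar 1: v0=A2 v1=C3 downbeat m3
bar 2: v0=G2 v1=E3 downbeat M6
bar 3: v0=A2 v1=F3 downbeat m6
bar 4: v0=B2 v1=G3 downbeat m6
bar 5: v0=D3 v1=B3 downbeat M6
bar 6: v0=C3 v1=C4 downbeat P8
  -> R4 @ bar 1 tick 3 v(0, 1): A2/G3 m7 untreated
  -> R7 @ bar 3 tick 0 v(1,): B2->F3 leap 6st
  -> R4 @ bar 4 tick 2 v(0, 1): B2/F3 TT untreated
  -> R7 @ bar 4 tick 2 v(1,): B3->F3 leap 6st
  -> R4 @ bar 4 tick 3 v(0, 1): B2/C4 m2 untreated
  -> R7 @ bar 5 tick 1 v(1,): B3->F3 leap 6st
  -> R7 @ bar 5 tick 3 v(1,): F3->B3 leap 6st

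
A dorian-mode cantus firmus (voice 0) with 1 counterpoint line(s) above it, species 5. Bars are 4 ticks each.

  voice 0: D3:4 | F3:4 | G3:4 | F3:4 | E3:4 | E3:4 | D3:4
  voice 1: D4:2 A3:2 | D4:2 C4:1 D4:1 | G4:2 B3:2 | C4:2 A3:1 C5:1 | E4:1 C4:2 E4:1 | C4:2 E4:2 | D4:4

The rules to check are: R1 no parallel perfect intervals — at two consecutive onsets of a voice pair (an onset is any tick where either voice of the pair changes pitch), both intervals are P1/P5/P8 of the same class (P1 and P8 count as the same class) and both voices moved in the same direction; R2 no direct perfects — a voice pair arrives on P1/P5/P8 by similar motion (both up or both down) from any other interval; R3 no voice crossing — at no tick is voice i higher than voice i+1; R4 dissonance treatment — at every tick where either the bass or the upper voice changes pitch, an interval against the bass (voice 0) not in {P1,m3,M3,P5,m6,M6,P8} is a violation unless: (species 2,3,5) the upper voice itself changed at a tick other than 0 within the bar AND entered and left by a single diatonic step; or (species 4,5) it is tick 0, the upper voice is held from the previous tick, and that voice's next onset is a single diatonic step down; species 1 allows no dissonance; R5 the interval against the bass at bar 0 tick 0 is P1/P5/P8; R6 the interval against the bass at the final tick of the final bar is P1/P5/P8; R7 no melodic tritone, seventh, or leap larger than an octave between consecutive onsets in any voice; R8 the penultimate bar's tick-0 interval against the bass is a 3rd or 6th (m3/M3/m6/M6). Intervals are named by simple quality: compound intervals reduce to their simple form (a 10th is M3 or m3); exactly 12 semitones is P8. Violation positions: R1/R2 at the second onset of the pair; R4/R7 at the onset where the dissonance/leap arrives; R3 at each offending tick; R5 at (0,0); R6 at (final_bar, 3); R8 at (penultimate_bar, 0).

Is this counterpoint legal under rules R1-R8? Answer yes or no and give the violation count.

bar 0: v0=D3 v1=D4 (P8)
bar 1: v0=F3 v1=D4 (M6)
bar 2: v0=G3 v1=G4 (P8)
bar 3: v0=F3 v1=C4 (P5)
bar 4: v0=E3 v1=E4 (P8)
bar 5: v0=E3 v1=C4 (m6)
bar 6: v0=D3 v1=D4 (P8)
  R2 @ bar2.0: F3/D4 M6 -> G3/G4 P8 similar
  R7 @ bar3.3: A3->C5 leap 15st
  R2 @ bar4.0: F3/C5 P5 -> E3/E4 P8 similar
  R1 @ bar6.0: E3/E4 P8 -> D3/D4 P8 similar

No (4 violations)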